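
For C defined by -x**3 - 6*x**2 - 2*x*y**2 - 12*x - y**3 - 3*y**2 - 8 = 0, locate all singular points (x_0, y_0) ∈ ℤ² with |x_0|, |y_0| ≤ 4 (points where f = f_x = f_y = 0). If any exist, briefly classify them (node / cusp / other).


Singular points: {(-2, 0)}; classification: cusp.

Compute partial derivatives:
  f_x = -3*x**2 - 12*x - 2*y**2 - 12.
  f_y = -4*x*y - 3*y**2 - 6*y.
Scan x_0 ∈ {−4, ..., 4}. For each x_0, f_y(x_0, y) is a polynomial in y; find its integer roots y ∈ {−4, ..., 4}, then test f_x and f at those candidates.
  x = -4: f_y(-4, y) = -3*y**2 + 10*y; vanishes at y ∈ {0}. (-4, 0): f_x = -12 ≠ 0.
  x = -3: f_y(-3, y) = -3*y**2 + 6*y; vanishes at y ∈ {0, 2}. (-3, 0): f_x = -3 ≠ 0; (-3, 2): f_x = -11 ≠ 0.
  x = -2: f_y(-2, y) = -3*y**2 + 2*y; vanishes at y ∈ {0}. (-2, 0): f_x = 0, f = 0 — SINGULAR.
  x = -1: f_y(-1, y) = -3*y**2 - 2*y; vanishes at y ∈ {0}. (-1, 0): f_x = -3 ≠ 0.
  x = 0: f_y(0, y) = -3*y**2 - 6*y; vanishes at y ∈ {-2, 0}. (0, -2): f_x = -20 ≠ 0; (0, 0): f_x = -12 ≠ 0.
  x = 1: f_y(1, y) = -3*y**2 - 10*y; vanishes at y ∈ {0}. (1, 0): f_x = -27 ≠ 0.
  x = 2: f_y(2, y) = -3*y**2 - 14*y; vanishes at y ∈ {0}. (2, 0): f_x = -48 ≠ 0.
  x = 3: f_y(3, y) = -3*y**2 - 18*y; vanishes at y ∈ {0}. (3, 0): f_x = -75 ≠ 0.
  x = 4: f_y(4, y) = -3*y**2 - 22*y; vanishes at y ∈ {0}. (4, 0): f_x = -108 ≠ 0.
Only singular point on the grid: (-2, 0).
Classify: substitute x = -2 + u, y = 0 + v and expand: f = -u**3 - 2*u*v**2 - v**3 + v**2.
No constant or linear terms (consistent with a singular point). Quadratic part: v**2. Cubic part: -u**3 - 2*u*v**2 - v**3.
The quadratic part v**2 is a perfect square, so there is a single (double) tangent line v = 0, i.e. y = 0. Restricting the cubic part to that line (v = 0) leaves -u**3 ≠ 0, so f is not divisible by v and the branch is v² ≈ u**3 to lowest order — this is a cusp.
Classification: cusp.


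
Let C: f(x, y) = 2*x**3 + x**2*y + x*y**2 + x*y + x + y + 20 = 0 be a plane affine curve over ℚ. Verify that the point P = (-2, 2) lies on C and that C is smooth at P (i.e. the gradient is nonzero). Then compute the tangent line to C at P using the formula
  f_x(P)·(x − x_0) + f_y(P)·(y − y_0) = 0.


Tangent line at P: 23*x - 5*y + 56 = 0.

Step 1: f(-2, 2) = 0, so P lies on C.
Step 2: partial derivatives
  f_x(x, y) = 6*x**2 + 2*x*y + y**2 + y + 1, f_y(x, y) = x**2 + 2*x*y + x + 1.
  f_x(P) = 23, f_y(P) = -5 (gradient nonzero, so P is smooth).
Step 3: tangent line at P: 23·(x − -2) + -5·(y − 2) = 0.
Expanding: 23*x - 5*y + 56 = 0.


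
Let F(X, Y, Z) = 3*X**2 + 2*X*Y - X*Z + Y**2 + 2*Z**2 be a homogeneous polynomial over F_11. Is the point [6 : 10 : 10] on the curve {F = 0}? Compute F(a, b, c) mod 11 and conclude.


F(6,10,10) ≡ 6 (mod 11); P is NOT on the curve.

Evaluate F(6, 10, 10) term-by-term (mod 11).
  3*X**2 ↦ 3·36·1·1 = 108
  2*X*Y ↦ 2·6·10·1 = 120
  -X*Z ↦ -1·6·1·10 = -60
  Y**2 ↦ 1·1·100·1 = 100
  2*Z**2 ↦ 2·1·1·100 = 200
Sum: F(6, 10, 10) = (108) + (120) + (-60) + (100) + (200) = 468.
Reducing mod 11: 468 ≡ 6 (mod 11).
Since F(a, b, c) ≡ 6 ≠ 0 (mod 11), P does NOT lie on the curve.


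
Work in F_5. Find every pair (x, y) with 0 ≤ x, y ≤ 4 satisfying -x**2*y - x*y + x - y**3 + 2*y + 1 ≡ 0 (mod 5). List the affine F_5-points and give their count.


Affine F_5-points: {(0, 3), (0, 4), (1, 3), (3, 4), (4, 0)}; count = 5.

For each of the 25 pairs (x, y) ∈ F_5², evaluate f(x, y) mod 5. Record the zeros.
  x = 0: [0↦1, 1↦2, 2↦2, 3↦0, 4↦0]  zeros at y ∈ {3, 4}
  x = 1: [0↦2, 1↦1, 2↦4, 3↦0, 4↦3]  zeros at y ∈ {3}
  x = 2: [0↦3, 1↦3, 2↦2, 3↦4, 4↦3]  zeros at y ∈ ∅
  x = 3: [0↦4, 1↦3, 2↦1, 3↦2, 4↦0]  zeros at y ∈ {4}
  x = 4: [0↦0, 1↦1, 2↦1, 3↦4, 4↦4]  zeros at y ∈ {0}
Collecting zeros: affine points = {(0, 3), (0, 4), (1, 3), (3, 4), (4, 0)}.
Total count |C(F_5)_aff| = 5.


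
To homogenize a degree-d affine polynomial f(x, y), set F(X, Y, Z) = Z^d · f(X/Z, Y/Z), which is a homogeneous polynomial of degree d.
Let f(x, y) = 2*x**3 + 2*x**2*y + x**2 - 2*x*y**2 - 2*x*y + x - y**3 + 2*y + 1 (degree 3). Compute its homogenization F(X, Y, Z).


F(X, Y, Z) = 2*X**3 + 2*X**2*Y + X**2*Z - 2*X*Y**2 - 2*X*Y*Z + X*Z**2 - Y**3 + 2*Y*Z**2 + Z**3

deg(f) = 3.
Substitute x = X/Z, y = Y/Z into f, then multiply by Z^3.
  monomial 2·x^3·y^0 ↦ 2·X^3·Y^0·Z^0.
  monomial 2·x^2·y^1 ↦ 2·X^2·Y^1·Z^0.
  monomial 1·x^2·y^0 ↦ 1·X^2·Y^0·Z^1.
  monomial -2·x^1·y^2 ↦ -2·X^1·Y^2·Z^0.
  monomial -2·x^1·y^1 ↦ -2·X^1·Y^1·Z^1.
  monomial 1·x^1·y^0 ↦ 1·X^1·Y^0·Z^2.
  monomial -1·x^0·y^3 ↦ -1·X^0·Y^3·Z^0.
  monomial 2·x^0·y^1 ↦ 2·X^0·Y^1·Z^2.
  monomial 1·x^0·y^0 ↦ 1·X^0·Y^0·Z^3.
Collecting: F(X, Y, Z) = 2*X**3 + 2*X**2*Y + X**2*Z - 2*X*Y**2 - 2*X*Y*Z + X*Z**2 - Y**3 + 2*Y*Z**2 + Z**3.


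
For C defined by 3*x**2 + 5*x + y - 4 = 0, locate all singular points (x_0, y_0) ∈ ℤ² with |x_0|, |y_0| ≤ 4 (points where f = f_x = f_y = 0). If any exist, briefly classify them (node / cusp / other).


No singular points in the scanned grid; C is smooth there.

Compute partial derivatives:
  f_x = 6*x + 5.
  f_y = 1.
f_y = 1 is a nonzero constant, so f_y never vanishes: no point (x, y) can satisfy f = f_x = f_y = 0. In particular no (x, y) ∈ {−4, ..., 4}² is singular; the curve is smooth.


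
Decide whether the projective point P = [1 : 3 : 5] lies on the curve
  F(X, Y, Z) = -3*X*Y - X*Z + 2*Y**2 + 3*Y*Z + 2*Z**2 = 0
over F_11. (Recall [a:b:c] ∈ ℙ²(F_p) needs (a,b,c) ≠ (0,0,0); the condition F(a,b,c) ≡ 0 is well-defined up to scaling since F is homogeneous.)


F(1,3,5) ≡ 0 (mod 11); P is on the curve.

Evaluate F(1, 3, 5) term-by-term (mod 11).
  -3*X*Y ↦ -3·1·3·1 = -9
  -X*Z ↦ -1·1·1·5 = -5
  2*Y**2 ↦ 2·1·9·1 = 18
  3*Y*Z ↦ 3·1·3·5 = 45
  2*Z**2 ↦ 2·1·1·25 = 50
Sum: F(1, 3, 5) = (-9) + (-5) + (18) + (45) + (50) = 99.
Reducing mod 11: 99 ≡ 0 (mod 11).
Since F(a, b, c) ≡ 0 (mod 11), P lies on the curve.


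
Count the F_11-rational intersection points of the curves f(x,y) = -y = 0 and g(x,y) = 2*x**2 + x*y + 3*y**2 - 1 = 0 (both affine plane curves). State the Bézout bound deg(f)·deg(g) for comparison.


Common zeros: ∅; count = 0; Bézout bound = 2.

deg(f) = 1, deg(g) = 2, so Bézout bound = 2.
Scan x ∈ F_11. For each x, list the y ∈ F_11 with f(x, y) ≡ 0 and those with g(x, y) ≡ 0 (mod 11); the common zeros in that column are the intersection.
  x = 0: f ≡ 0 at y ∈ {0}; g ≡ 0 at y ∈ {2, 9}; common: ∅.
  x = 1: f ≡ 0 at y ∈ {0}; g ≡ 0 at y ∈ {9}; common: ∅.
  x = 2: f ≡ 0 at y ∈ {0}; g ≡ 0 at y ∈ ∅; common: ∅.
  x = 3: f ≡ 0 at y ∈ {0}; g ≡ 0 at y ∈ {4, 6}; common: ∅.
  x = 4: f ≡ 0 at y ∈ {0}; g ≡ 0 at y ∈ ∅; common: ∅.
  x = 5: f ≡ 0 at y ∈ {0}; g ≡ 0 at y ∈ {6, 7}; common: ∅.
  x = 6: f ≡ 0 at y ∈ {0}; g ≡ 0 at y ∈ {4, 5}; common: ∅.
  x = 7: f ≡ 0 at y ∈ {0}; g ≡ 0 at y ∈ ∅; common: ∅.
  x = 8: f ≡ 0 at y ∈ {0}; g ≡ 0 at y ∈ {5, 7}; common: ∅.
  x = 9: f ≡ 0 at y ∈ {0}; g ≡ 0 at y ∈ ∅; common: ∅.
  x = 10: f ≡ 0 at y ∈ {0}; g ≡ 0 at y ∈ {2}; common: ∅.
Collecting: common zeros = ∅, so the count is 0.
Comparison with the Bézout bound: 0 ≤ 2 = deg(f)·deg(g), as expected for curves with no common component (the affine F_11-count falls short of the bound because intersections may lie at infinity, over extension fields, or carry multiplicity).


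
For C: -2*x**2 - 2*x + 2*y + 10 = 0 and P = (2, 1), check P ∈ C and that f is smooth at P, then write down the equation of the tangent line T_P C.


Tangent line at P: -10*x + 2*y + 18 = 0.

Step 1: f(2, 1) = 0, so P lies on C.
Step 2: partial derivatives
  f_x(x, y) = -4*x - 2, f_y(x, y) = 2.
  f_x(P) = -10, f_y(P) = 2 (gradient nonzero, so P is smooth).
Step 3: tangent line at P: -10·(x − 2) + 2·(y − 1) = 0.
Expanding: -10*x + 2*y + 18 = 0.


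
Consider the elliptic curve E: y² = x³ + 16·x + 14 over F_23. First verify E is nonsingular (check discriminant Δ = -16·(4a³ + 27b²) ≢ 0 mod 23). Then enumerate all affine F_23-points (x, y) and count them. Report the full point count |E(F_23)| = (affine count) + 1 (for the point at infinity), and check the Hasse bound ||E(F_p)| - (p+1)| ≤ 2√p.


Affine points = {(1, 10), (1, 13), (2, 10), (2, 13), (4, 2), (4, 21), (5, 9), (5, 14), (6, 2), (6, 21), (7, 3), (7, 20), (9, 6), (9, 17), (10, 1), (10, 22), (11, 7), (11, 16), (12, 5), (12, 18), (13, 2), (13, 21), (15, 8), (15, 15), (17, 1), (17, 22), (18, 4), (18, 19), (19, 1), (19, 22), (20, 10), (20, 13)}; affine count = 32; |E(F_23)| = 33.

Discriminant check: Δ ∝ 4a³ + 27b² = 4·16³ + 27·14² = 4·4096 + 27·196 ≡ 10 (mod 23). Nonzero ⇒ E is nonsingular.
For each x ∈ F_23, compute rhs = x³ + 16·x + 14 mod 23, then count y ∈ F_23 with y² ≡ rhs.
  x = 0: rhs = 14, matching y values: none (0 points).
  x = 1: rhs = 8, matching y values: 10, 13 (2 points).
  x = 2: rhs = 8, matching y values: 10, 13 (2 points).
  x = 3: rhs = 20, matching y values: none (0 points).
  x = 4: rhs = 4, matching y values: 2, 21 (2 points).
  x = 5: rhs = 12, matching y values: 9, 14 (2 points).
  x = 6: rhs = 4, matching y values: 2, 21 (2 points).
  x = 7: rhs = 9, matching y values: 3, 20 (2 points).
  x = 8: rhs = 10, matching y values: none (0 points).
  x = 9: rhs = 13, matching y values: 6, 17 (2 points).
  x = 10: rhs = 1, matching y values: 1, 22 (2 points).
  x = 11: rhs = 3, matching y values: 7, 16 (2 points).
  x = 12: rhs = 2, matching y values: 5, 18 (2 points).
  x = 13: rhs = 4, matching y values: 2, 21 (2 points).
  x = 14: rhs = 15, matching y values: none (0 points).
  x = 15: rhs = 18, matching y values: 8, 15 (2 points).
  x = 16: rhs = 19, matching y values: none (0 points).
  x = 17: rhs = 1, matching y values: 1, 22 (2 points).
  x = 18: rhs = 16, matching y values: 4, 19 (2 points).
  x = 19: rhs = 1, matching y values: 1, 22 (2 points).
  x = 20: rhs = 8, matching y values: 10, 13 (2 points).
  x = 21: rhs = 20, matching y values: none (0 points).
  x = 22: rhs = 20, matching y values: none (0 points).
Total affine count: 32.
Full point count |E(F_23)| = 32 + 1 = 33.
Hasse bound: |33 − (23+1)| = |9| = 9 ≤ 2√23 ≈ 9.5917 ✓.


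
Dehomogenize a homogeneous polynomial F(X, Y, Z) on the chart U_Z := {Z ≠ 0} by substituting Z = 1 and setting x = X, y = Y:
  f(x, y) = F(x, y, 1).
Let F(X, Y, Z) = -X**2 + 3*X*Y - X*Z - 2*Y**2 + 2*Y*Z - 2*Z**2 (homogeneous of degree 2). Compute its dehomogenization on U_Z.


f(x, y) = -x**2 + 3*x*y - x - 2*y**2 + 2*y - 2

On U_Z we set Z = 1. Each monomial c·X^i·Y^j·Z^k in F becomes c·x^i·y^j·1^k = c·x^i·y^j.
Substituting Z = 1: F(X, Y, 1) = -x**2 + 3*x*y - x - 2*y**2 + 2*y - 2.
Note: deg(f) ≤ deg(F) = 2; strict inequality happens when F is divisible by Z (lost terms).


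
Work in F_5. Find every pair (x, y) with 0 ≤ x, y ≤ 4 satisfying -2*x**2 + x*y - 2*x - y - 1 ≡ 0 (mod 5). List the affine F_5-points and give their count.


Affine F_5-points: {(0, 4), (1, 0), (1, 1), (1, 2), (1, 3), (1, 4), (2, 3), (3, 0), (4, 2)}; count = 9.

For each of the 25 pairs (x, y) ∈ F_5², evaluate f(x, y) mod 5. Record the zeros.
  x = 0: [0↦4, 1↦3, 2↦2, 3↦1, 4↦0]  zeros at y ∈ {4}
  x = 1: [0↦0, 1↦0, 2↦0, 3↦0, 4↦0]  zeros at y ∈ {0, 1, 2, 3, 4}
  x = 2: [0↦2, 1↦3, 2↦4, 3↦0, 4↦1]  zeros at y ∈ {3}
  x = 3: [0↦0, 1↦2, 2↦4, 3↦1, 4↦3]  zeros at y ∈ {0}
  x = 4: [0↦4, 1↦2, 2↦0, 3↦3, 4↦1]  zeros at y ∈ {2}
Collecting zeros: affine points = {(0, 4), (1, 0), (1, 1), (1, 2), (1, 3), (1, 4), (2, 3), (3, 0), (4, 2)}.
Total count |C(F_5)_aff| = 9.


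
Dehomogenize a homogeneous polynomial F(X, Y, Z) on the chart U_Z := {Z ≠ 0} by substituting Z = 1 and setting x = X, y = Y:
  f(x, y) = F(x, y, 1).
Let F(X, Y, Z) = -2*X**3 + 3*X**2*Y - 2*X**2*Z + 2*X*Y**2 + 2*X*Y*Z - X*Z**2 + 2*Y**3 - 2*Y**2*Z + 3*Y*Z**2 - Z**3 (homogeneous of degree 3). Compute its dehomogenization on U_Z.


f(x, y) = -2*x**3 + 3*x**2*y - 2*x**2 + 2*x*y**2 + 2*x*y - x + 2*y**3 - 2*y**2 + 3*y - 1

On U_Z we set Z = 1. Each monomial c·X^i·Y^j·Z^k in F becomes c·x^i·y^j·1^k = c·x^i·y^j.
Substituting Z = 1: F(X, Y, 1) = -2*x**3 + 3*x**2*y - 2*x**2 + 2*x*y**2 + 2*x*y - x + 2*y**3 - 2*y**2 + 3*y - 1.
Note: deg(f) ≤ deg(F) = 3; strict inequality happens when F is divisible by Z (lost terms).


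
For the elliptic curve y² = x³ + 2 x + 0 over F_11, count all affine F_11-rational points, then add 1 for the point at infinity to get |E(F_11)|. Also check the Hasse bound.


Affine points = {(0, 0), (1, 5), (1, 6), (2, 1), (2, 10), (3, 0), (5, 5), (5, 6), (7, 4), (7, 7), (8, 0)}; affine count = 11; |E(F_11)| = 12.

Discriminant check: Δ ∝ 4a³ + 27b² = 4·2³ + 27·0² = 4·8 + 27·0 ≡ 10 (mod 11). Nonzero ⇒ E is nonsingular.
For each x ∈ F_11, compute rhs = x³ + 2·x + 0 mod 11, then count y ∈ F_11 with y² ≡ rhs.
  x = 0: rhs = 0, matching y values: 0 (1 points).
  x = 1: rhs = 3, matching y values: 5, 6 (2 points).
  x = 2: rhs = 1, matching y values: 1, 10 (2 points).
  x = 3: rhs = 0, matching y values: 0 (1 points).
  x = 4: rhs = 6, matching y values: none (0 points).
  x = 5: rhs = 3, matching y values: 5, 6 (2 points).
  x = 6: rhs = 8, matching y values: none (0 points).
  x = 7: rhs = 5, matching y values: 4, 7 (2 points).
  x = 8: rhs = 0, matching y values: 0 (1 points).
  x = 9: rhs = 10, matching y values: none (0 points).
  x = 10: rhs = 8, matching y values: none (0 points).
Total affine count: 11.
Full point count |E(F_11)| = 11 + 1 = 12.
Hasse bound: |12 − (11+1)| = |0| = 0 ≤ 2√11 ≈ 6.6332 ✓.


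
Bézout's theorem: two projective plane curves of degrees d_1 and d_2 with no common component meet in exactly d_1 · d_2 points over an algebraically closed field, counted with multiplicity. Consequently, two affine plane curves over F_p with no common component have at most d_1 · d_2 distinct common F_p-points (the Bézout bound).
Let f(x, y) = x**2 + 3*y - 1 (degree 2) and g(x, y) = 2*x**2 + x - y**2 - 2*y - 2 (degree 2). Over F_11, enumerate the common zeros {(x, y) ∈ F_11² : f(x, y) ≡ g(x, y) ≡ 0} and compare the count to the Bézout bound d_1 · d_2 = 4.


Common zeros: {(7, 6)}; count = 1; Bézout bound = 4.

deg(f) = 2, deg(g) = 2, so Bézout bound = 4.
Scan x ∈ F_11. For each x, list the y ∈ F_11 with f(x, y) ≡ 0 and those with g(x, y) ≡ 0 (mod 11); the common zeros in that column are the intersection.
  x = 0: f ≡ 0 at y ∈ {4}; g ≡ 0 at y ∈ ∅; common: ∅.
  x = 1: f ≡ 0 at y ∈ {0}; g ≡ 0 at y ∈ ∅; common: ∅.
  x = 2: f ≡ 0 at y ∈ {10}; g ≡ 0 at y ∈ {2, 7}; common: ∅.
  x = 3: f ≡ 0 at y ∈ {1}; g ≡ 0 at y ∈ {2, 7}; common: ∅.
  x = 4: f ≡ 0 at y ∈ {6}; g ≡ 0 at y ∈ ∅; common: ∅.
  x = 5: f ≡ 0 at y ∈ {3}; g ≡ 0 at y ∈ ∅; common: ∅.
  x = 6: f ≡ 0 at y ∈ {3}; g ≡ 0 at y ∈ {10}; common: ∅.
  x = 7: f ≡ 0 at y ∈ {6}; g ≡ 0 at y ∈ {3, 6}; common: {6}.
  x = 8: f ≡ 0 at y ∈ {1}; g ≡ 0 at y ∈ {4, 5}; common: ∅.
  x = 9: f ≡ 0 at y ∈ {10}; g ≡ 0 at y ∈ {3, 6}; common: ∅.
  x = 10: f ≡ 0 at y ∈ {0}; g ≡ 0 at y ∈ {10}; common: ∅.
Collecting: common zeros = {(7, 6)}, so the count is 1.
Comparison with the Bézout bound: 1 ≤ 4 = deg(f)·deg(g), as expected for curves with no common component (the affine F_11-count falls short of the bound because intersections may lie at infinity, over extension fields, or carry multiplicity).


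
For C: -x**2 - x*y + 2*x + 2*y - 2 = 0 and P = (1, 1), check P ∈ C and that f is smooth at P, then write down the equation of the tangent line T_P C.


Tangent line at P: -x + y = 0.

Step 1: f(1, 1) = 0, so P lies on C.
Step 2: partial derivatives
  f_x(x, y) = -2*x - y + 2, f_y(x, y) = 2 - x.
  f_x(P) = -1, f_y(P) = 1 (gradient nonzero, so P is smooth).
Step 3: tangent line at P: -1·(x − 1) + 1·(y − 1) = 0.
Expanding: -x + y = 0.


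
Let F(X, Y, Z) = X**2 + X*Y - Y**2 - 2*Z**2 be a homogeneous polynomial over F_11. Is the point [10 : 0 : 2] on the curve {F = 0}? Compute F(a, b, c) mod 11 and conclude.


F(10,0,2) ≡ 4 (mod 11); P is NOT on the curve.

Evaluate F(10, 0, 2) term-by-term (mod 11).
  X**2 ↦ 1·100·1·1 = 100
  X*Y ↦ 1·10·0·1 = 0
  -Y**2 ↦ -1·1·0·1 = 0
  -2*Z**2 ↦ -2·1·1·4 = -8
Sum: F(10, 0, 2) = (100) + (0) + (0) + (-8) = 92.
Reducing mod 11: 92 ≡ 4 (mod 11).
Since F(a, b, c) ≡ 4 ≠ 0 (mod 11), P does NOT lie on the curve.


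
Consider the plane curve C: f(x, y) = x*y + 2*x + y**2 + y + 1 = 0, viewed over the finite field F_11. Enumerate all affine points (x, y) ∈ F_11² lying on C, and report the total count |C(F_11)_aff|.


Affine F_11-points: {(1, 2), (1, 7), (2, 4), (4, 3), (5, 0), (5, 5), (7, 6), (7, 8), (10, 1), (10, 10)}; count = 10.

For each of the 121 pairs (x, y) ∈ F_11², evaluate f(x, y) mod 11. Record the zeros.
  x = 0: [0↦1, 1↦3, 2↦7, 3↦2, 4↦10, 5↦9, 6↦10, 7↦2, 8↦7, 9↦3, 10↦1]  zeros at y ∈ ∅
  x = 1: [0↦3, 1↦6, 2↦0, 3↦7, 4↦5, 5↦5, 6↦7, 7↦0, 8↦6, 9↦3, 10↦2]  zeros at y ∈ {2, 7}
  x = 2: [0↦5, 1↦9, 2↦4, 3↦1, 4↦0, 5↦1, 6↦4, 7↦9, 8↦5, 9↦3, 10↦3]  zeros at y ∈ {4}
  x = 3: [0↦7, 1↦1, 2↦8, 3↦6, 4↦6, 5↦8, 6↦1, 7↦7, 8↦4, 9↦3, 10↦4]  zeros at y ∈ ∅
  x = 4: [0↦9, 1↦4, 2↦1, 3↦0, 4↦1, 5↦4, 6↦9, 7↦5, 8↦3, 9↦3, 10↦5]  zeros at y ∈ {3}
  x = 5: [0↦0, 1↦7, 2↦5, 3↦5, 4↦7, 5↦0, 6↦6, 7↦3, 8↦2, 9↦3, 10↦6]  zeros at y ∈ {0, 5}
  x = 6: [0↦2, 1↦10, 2↦9, 3↦10, 4↦2, 5↦7, 6↦3, 7↦1, 8↦1, 9↦3, 10↦7]  zeros at y ∈ ∅
  x = 7: [0↦4, 1↦2, 2↦2, 3↦4, 4↦8, 5↦3, 6↦0, 7↦10, 8↦0, 9↦3, 10↦8]  zeros at y ∈ {6, 8}
  x = 8: [0↦6, 1↦5, 2↦6, 3↦9, 4↦3, 5↦10, 6↦8, 7↦8, 8↦10, 9↦3, 10↦9]  zeros at y ∈ ∅
  x = 9: [0↦8, 1↦8, 2↦10, 3↦3, 4↦9, 5↦6, 6↦5, 7↦6, 8↦9, 9↦3, 10↦10]  zeros at y ∈ ∅
  x = 10: [0↦10, 1↦0, 2↦3, 3↦8, 4↦4, 5↦2, 6↦2, 7↦4, 8↦8, 9↦3, 10↦0]  zeros at y ∈ {1, 10}
Collecting zeros: affine points = {(1, 2), (1, 7), (2, 4), (4, 3), (5, 0), (5, 5), (7, 6), (7, 8), (10, 1), (10, 10)}.
Total count |C(F_11)_aff| = 10.


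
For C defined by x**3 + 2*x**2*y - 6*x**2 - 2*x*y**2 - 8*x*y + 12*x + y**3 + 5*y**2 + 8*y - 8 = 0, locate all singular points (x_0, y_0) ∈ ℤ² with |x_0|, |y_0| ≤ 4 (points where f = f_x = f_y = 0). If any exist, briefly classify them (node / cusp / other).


Singular points: {(2, 0)}; classification: cusp.

Compute partial derivatives:
  f_x = 3*x**2 + 4*x*y - 12*x - 2*y**2 - 8*y + 12.
  f_y = 2*x**2 - 4*x*y - 8*x + 3*y**2 + 10*y + 8.
Scan x_0 ∈ {−4, ..., 4}. For each x_0, f_y(x_0, y) is a polynomial in y; find its integer roots y ∈ {−4, ..., 4}, then test f_x and f at those candidates.
  x = -4: f_y(-4, y) = 3*y**2 + 26*y + 72; no integer root y with |y| ≤ 4.
  x = -3: f_y(-3, y) = 3*y**2 + 22*y + 50; no integer root y with |y| ≤ 4.
  x = -2: f_y(-2, y) = 3*y**2 + 18*y + 32; no integer root y with |y| ≤ 4.
  x = -1: f_y(-1, y) = 3*y**2 + 14*y + 18; no integer root y with |y| ≤ 4.
  x = 0: f_y(0, y) = 3*y**2 + 10*y + 8; vanishes at y ∈ {-2}. (0, -2): f_x = 20 ≠ 0.
  x = 1: f_y(1, y) = 3*y**2 + 6*y + 2; no integer root y with |y| ≤ 4.
  x = 2: f_y(2, y) = 3*y**2 + 2*y; vanishes at y ∈ {0}. (2, 0): f_x = 0, f = 0 — SINGULAR.
  x = 3: f_y(3, y) = 3*y**2 - 2*y + 2; no integer root y with |y| ≤ 4.
  x = 4: f_y(4, y) = 3*y**2 - 6*y + 8; no integer root y with |y| ≤ 4.
Only singular point on the grid: (2, 0).
Classify: substitute x = 2 + u, y = 0 + v and expand: f = u**3 + 2*u**2*v - 2*u*v**2 + v**3 + v**2.
No constant or linear terms (consistent with a singular point). Quadratic part: v**2. Cubic part: u**3 + 2*u**2*v - 2*u*v**2 + v**3.
The quadratic part v**2 is a perfect square, so there is a single (double) tangent line v = 0, i.e. y = 0. Restricting the cubic part to that line (v = 0) leaves u**3 ≠ 0, so f is not divisible by v and the branch is v² ≈ -u**3 to lowest order — this is a cusp.
Classification: cusp.


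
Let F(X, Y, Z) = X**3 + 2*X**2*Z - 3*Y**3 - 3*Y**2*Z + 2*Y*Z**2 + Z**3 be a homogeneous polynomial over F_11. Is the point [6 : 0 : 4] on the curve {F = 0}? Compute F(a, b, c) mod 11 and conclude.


F(6,0,4) ≡ 7 (mod 11); P is NOT on the curve.

Evaluate F(6, 0, 4) term-by-term (mod 11).
  X**3 ↦ 1·216·1·1 = 216
  2*X**2*Z ↦ 2·36·1·4 = 288
  -3*Y**3 ↦ -3·1·0·1 = 0
  -3*Y**2*Z ↦ -3·1·0·4 = 0
  2*Y*Z**2 ↦ 2·1·0·16 = 0
  Z**3 ↦ 1·1·1·64 = 64
Sum: F(6, 0, 4) = (216) + (288) + (0) + (0) + (0) + (64) = 568.
Reducing mod 11: 568 ≡ 7 (mod 11).
Since F(a, b, c) ≡ 7 ≠ 0 (mod 11), P does NOT lie on the curve.


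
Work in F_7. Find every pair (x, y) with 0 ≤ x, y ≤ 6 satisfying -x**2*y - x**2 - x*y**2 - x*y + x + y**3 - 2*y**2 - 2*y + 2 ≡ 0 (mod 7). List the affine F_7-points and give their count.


Affine F_7-points: {(2, 0), (4, 2), (5, 1), (6, 0), (6, 2), (6, 6)}; count = 6.

For each of the 49 pairs (x, y) ∈ F_7², evaluate f(x, y) mod 7. Record the zeros.
  x = 0: [0↦2, 1↦6, 2↦5, 3↦5, 4↦5, 5↦4, 6↦1]  zeros at y ∈ ∅
  x = 1: [0↦2, 1↦3, 2↦4, 3↦4, 4↦2, 5↦4, 6↦2]  zeros at y ∈ ∅
  x = 2: [0↦0, 1↦3, 2↦4, 3↦2, 4↦3, 5↦6, 6↦3]  zeros at y ∈ {0}
  x = 3: [0↦3, 1↦6, 2↦5, 3↦6, 4↦1, 5↦3, 6↦4]  zeros at y ∈ ∅
  x = 4: [0↦4, 1↦5, 2↦0, 3↦2, 4↦3, 5↦2, 6↦5]  zeros at y ∈ {2}
  x = 5: [0↦3, 1↦0, 2↦3, 3↦4, 4↦2, 5↦3, 6↦6]  zeros at y ∈ {1}
  x = 6: [0↦0, 1↦5, 2↦0, 3↦5, 4↦5, 5↦6, 6↦0]  zeros at y ∈ {0, 2, 6}
Collecting zeros: affine points = {(2, 0), (4, 2), (5, 1), (6, 0), (6, 2), (6, 6)}.
Total count |C(F_7)_aff| = 6.


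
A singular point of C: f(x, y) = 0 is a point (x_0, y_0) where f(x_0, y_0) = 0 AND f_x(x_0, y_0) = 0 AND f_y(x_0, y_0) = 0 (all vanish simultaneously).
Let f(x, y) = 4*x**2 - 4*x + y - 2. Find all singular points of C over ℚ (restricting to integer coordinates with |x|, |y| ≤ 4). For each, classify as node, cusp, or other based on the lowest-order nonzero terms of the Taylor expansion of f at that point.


No singular points in the scanned grid; C is smooth there.

Compute partial derivatives:
  f_x = 8*x - 4.
  f_y = 1.
f_y = 1 is a nonzero constant, so f_y never vanishes: no point (x, y) can satisfy f = f_x = f_y = 0. In particular no (x, y) ∈ {−4, ..., 4}² is singular; the curve is smooth.


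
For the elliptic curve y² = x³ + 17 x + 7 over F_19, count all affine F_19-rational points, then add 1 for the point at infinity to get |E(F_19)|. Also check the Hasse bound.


Affine points = {(0, 8), (0, 11), (1, 5), (1, 14), (2, 7), (2, 12), (3, 3), (3, 16), (4, 5), (4, 14), (8, 3), (8, 16), (11, 9), (11, 10), (12, 1), (12, 18), (14, 5), (14, 14), (16, 9), (16, 10)}; affine count = 20; |E(F_19)| = 21.

Discriminant check: Δ ∝ 4a³ + 27b² = 4·17³ + 27·7² = 4·4913 + 27·49 ≡ 18 (mod 19). Nonzero ⇒ E is nonsingular.
For each x ∈ F_19, compute rhs = x³ + 17·x + 7 mod 19, then count y ∈ F_19 with y² ≡ rhs.
  x = 0: rhs = 7, matching y values: 8, 11 (2 points).
  x = 1: rhs = 6, matching y values: 5, 14 (2 points).
  x = 2: rhs = 11, matching y values: 7, 12 (2 points).
  x = 3: rhs = 9, matching y values: 3, 16 (2 points).
  x = 4: rhs = 6, matching y values: 5, 14 (2 points).
  x = 5: rhs = 8, matching y values: none (0 points).
  x = 6: rhs = 2, matching y values: none (0 points).
  x = 7: rhs = 13, matching y values: none (0 points).
  x = 8: rhs = 9, matching y values: 3, 16 (2 points).
  x = 9: rhs = 15, matching y values: none (0 points).
  x = 10: rhs = 18, matching y values: none (0 points).
  x = 11: rhs = 5, matching y values: 9, 10 (2 points).
  x = 12: rhs = 1, matching y values: 1, 18 (2 points).
  x = 13: rhs = 12, matching y values: none (0 points).
  x = 14: rhs = 6, matching y values: 5, 14 (2 points).
  x = 15: rhs = 8, matching y values: none (0 points).
  x = 16: rhs = 5, matching y values: 9, 10 (2 points).
  x = 17: rhs = 3, matching y values: none (0 points).
  x = 18: rhs = 8, matching y values: none (0 points).
Total affine count: 20.
Full point count |E(F_19)| = 20 + 1 = 21.
Hasse bound: |21 − (19+1)| = |1| = 1 ≤ 2√19 ≈ 8.7178 ✓.


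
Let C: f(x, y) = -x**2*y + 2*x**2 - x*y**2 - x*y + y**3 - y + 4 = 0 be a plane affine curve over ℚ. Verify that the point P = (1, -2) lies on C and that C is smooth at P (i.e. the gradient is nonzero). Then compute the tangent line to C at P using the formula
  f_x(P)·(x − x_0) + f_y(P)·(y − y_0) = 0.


Tangent line at P: 6*x + 13*y + 20 = 0.

Step 1: f(1, -2) = 0, so P lies on C.
Step 2: partial derivatives
  f_x(x, y) = -2*x*y + 4*x - y**2 - y, f_y(x, y) = -x**2 - 2*x*y - x + 3*y**2 - 1.
  f_x(P) = 6, f_y(P) = 13 (gradient nonzero, so P is smooth).
Step 3: tangent line at P: 6·(x − 1) + 13·(y − -2) = 0.
Expanding: 6*x + 13*y + 20 = 0.


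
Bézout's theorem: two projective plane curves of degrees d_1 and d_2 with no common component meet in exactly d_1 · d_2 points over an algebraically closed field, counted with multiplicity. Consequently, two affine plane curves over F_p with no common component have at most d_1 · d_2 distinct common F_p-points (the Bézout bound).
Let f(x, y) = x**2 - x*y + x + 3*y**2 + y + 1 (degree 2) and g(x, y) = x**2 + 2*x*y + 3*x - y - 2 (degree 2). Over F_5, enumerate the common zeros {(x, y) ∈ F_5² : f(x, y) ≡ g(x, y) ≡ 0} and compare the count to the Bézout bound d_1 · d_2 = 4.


Common zeros: {(1, 3)}; count = 1; Bézout bound = 4.

deg(f) = 2, deg(g) = 2, so Bézout bound = 4.
Scan x ∈ F_5. For each x, list the y ∈ F_5 with f(x, y) ≡ 0 and those with g(x, y) ≡ 0 (mod 5); the common zeros in that column are the intersection.
  x = 0: f ≡ 0 at y ∈ {1, 2}; g ≡ 0 at y ∈ {3}; common: ∅.
  x = 1: f ≡ 0 at y ∈ {2, 3}; g ≡ 0 at y ∈ {3}; common: {3}.
  x = 2: f ≡ 0 at y ∈ ∅; g ≡ 0 at y ∈ {4}; common: ∅.
  x = 3: f ≡ 0 at y ∈ ∅; g ≡ 0 at y ∈ ∅; common: ∅.
  x = 4: f ≡ 0 at y ∈ ∅; g ≡ 0 at y ∈ {2}; common: ∅.
Collecting: common zeros = {(1, 3)}, so the count is 1.
Comparison with the Bézout bound: 1 ≤ 4 = deg(f)·deg(g), as expected for curves with no common component (the affine F_5-count falls short of the bound because intersections may lie at infinity, over extension fields, or carry multiplicity).


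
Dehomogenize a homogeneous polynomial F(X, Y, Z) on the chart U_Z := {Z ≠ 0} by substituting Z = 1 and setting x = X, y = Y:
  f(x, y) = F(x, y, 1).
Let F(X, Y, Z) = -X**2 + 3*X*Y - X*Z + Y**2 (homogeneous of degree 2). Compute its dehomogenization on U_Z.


f(x, y) = -x**2 + 3*x*y - x + y**2

On U_Z we set Z = 1. Each monomial c·X^i·Y^j·Z^k in F becomes c·x^i·y^j·1^k = c·x^i·y^j.
Substituting Z = 1: F(X, Y, 1) = -x**2 + 3*x*y - x + y**2.
Note: deg(f) ≤ deg(F) = 2; strict inequality happens when F is divisible by Z (lost terms).


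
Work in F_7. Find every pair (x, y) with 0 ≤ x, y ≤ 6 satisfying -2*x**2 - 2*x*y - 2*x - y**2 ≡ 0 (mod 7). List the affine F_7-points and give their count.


Affine F_7-points: {(0, 0), (1, 1), (1, 4), (4, 1), (4, 5), (5, 2), (6, 0), (6, 2)}; count = 8.

For each of the 49 pairs (x, y) ∈ F_7², evaluate f(x, y) mod 7. Record the zeros.
  x = 0: [0↦0, 1↦6, 2↦3, 3↦5, 4↦5, 5↦3, 6↦6]  zeros at y ∈ {0}
  x = 1: [0↦3, 1↦0, 2↦2, 3↦2, 4↦0, 5↦3, 6↦4]  zeros at y ∈ {1, 4}
  x = 2: [0↦2, 1↦4, 2↦4, 3↦2, 4↦5, 5↦6, 6↦5]  zeros at y ∈ ∅
  x = 3: [0↦4, 1↦4, 2↦2, 3↦5, 4↦6, 5↦5, 6↦2]  zeros at y ∈ ∅
  x = 4: [0↦2, 1↦0, 2↦3, 3↦4, 4↦3, 5↦0, 6↦2]  zeros at y ∈ {1, 5}
  x = 5: [0↦3, 1↦6, 2↦0, 3↦6, 4↦3, 5↦5, 6↦5]  zeros at y ∈ {2}
  x = 6: [0↦0, 1↦1, 2↦0, 3↦4, 4↦6, 5↦6, 6↦4]  zeros at y ∈ {0, 2}
Collecting zeros: affine points = {(0, 0), (1, 1), (1, 4), (4, 1), (4, 5), (5, 2), (6, 0), (6, 2)}.
Total count |C(F_7)_aff| = 8.


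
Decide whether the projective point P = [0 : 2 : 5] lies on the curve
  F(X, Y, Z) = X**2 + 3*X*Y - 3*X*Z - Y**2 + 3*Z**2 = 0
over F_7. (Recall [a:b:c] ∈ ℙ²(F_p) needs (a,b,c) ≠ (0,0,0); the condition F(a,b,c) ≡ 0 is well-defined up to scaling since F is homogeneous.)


F(0,2,5) ≡ 1 (mod 7); P is NOT on the curve.

Evaluate F(0, 2, 5) term-by-term (mod 7).
  X**2 ↦ 1·0·1·1 = 0
  3*X*Y ↦ 3·0·2·1 = 0
  -3*X*Z ↦ -3·0·1·5 = 0
  -Y**2 ↦ -1·1·4·1 = -4
  3*Z**2 ↦ 3·1·1·25 = 75
Sum: F(0, 2, 5) = (0) + (0) + (0) + (-4) + (75) = 71.
Reducing mod 7: 71 ≡ 1 (mod 7).
Since F(a, b, c) ≡ 1 ≠ 0 (mod 7), P does NOT lie on the curve.


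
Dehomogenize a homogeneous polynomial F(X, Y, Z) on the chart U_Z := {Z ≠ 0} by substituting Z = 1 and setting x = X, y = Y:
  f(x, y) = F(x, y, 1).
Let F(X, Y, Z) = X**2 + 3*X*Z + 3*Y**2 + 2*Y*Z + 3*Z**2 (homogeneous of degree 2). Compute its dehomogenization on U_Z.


f(x, y) = x**2 + 3*x + 3*y**2 + 2*y + 3

On U_Z we set Z = 1. Each monomial c·X^i·Y^j·Z^k in F becomes c·x^i·y^j·1^k = c·x^i·y^j.
Substituting Z = 1: F(X, Y, 1) = x**2 + 3*x + 3*y**2 + 2*y + 3.
Note: deg(f) ≤ deg(F) = 2; strict inequality happens when F is divisible by Z (lost terms).


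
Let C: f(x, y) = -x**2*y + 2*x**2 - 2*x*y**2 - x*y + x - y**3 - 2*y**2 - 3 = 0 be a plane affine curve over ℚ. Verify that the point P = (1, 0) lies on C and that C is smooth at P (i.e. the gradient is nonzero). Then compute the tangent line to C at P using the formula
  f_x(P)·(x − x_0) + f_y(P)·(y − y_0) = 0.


Tangent line at P: 5*x - 2*y - 5 = 0.

Step 1: f(1, 0) = 0, so P lies on C.
Step 2: partial derivatives
  f_x(x, y) = -2*x*y + 4*x - 2*y**2 - y + 1, f_y(x, y) = -x**2 - 4*x*y - x - 3*y**2 - 4*y.
  f_x(P) = 5, f_y(P) = -2 (gradient nonzero, so P is smooth).
Step 3: tangent line at P: 5·(x − 1) + -2·(y − 0) = 0.
Expanding: 5*x - 2*y - 5 = 0.


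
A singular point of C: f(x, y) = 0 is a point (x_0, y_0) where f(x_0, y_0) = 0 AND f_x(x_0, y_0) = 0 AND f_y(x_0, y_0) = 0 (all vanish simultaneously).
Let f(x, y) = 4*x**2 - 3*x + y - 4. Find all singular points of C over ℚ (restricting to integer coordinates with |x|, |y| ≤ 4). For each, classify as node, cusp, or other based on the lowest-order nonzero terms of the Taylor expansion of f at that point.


No singular points in the scanned grid; C is smooth there.

Compute partial derivatives:
  f_x = 8*x - 3.
  f_y = 1.
f_y = 1 is a nonzero constant, so f_y never vanishes: no point (x, y) can satisfy f = f_x = f_y = 0. In particular no (x, y) ∈ {−4, ..., 4}² is singular; the curve is smooth.


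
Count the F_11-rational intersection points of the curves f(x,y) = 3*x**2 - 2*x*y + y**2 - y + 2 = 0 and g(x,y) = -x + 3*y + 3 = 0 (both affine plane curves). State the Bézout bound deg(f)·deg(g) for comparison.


Common zeros: {(7, 5)}; count = 1; Bézout bound = 2.

deg(f) = 2, deg(g) = 1, so Bézout bound = 2.
Scan x ∈ F_11. For each x, list the y ∈ F_11 with f(x, y) ≡ 0 and those with g(x, y) ≡ 0 (mod 11); the common zeros in that column are the intersection.
  x = 0: f ≡ 0 at y ∈ {5, 7}; g ≡ 0 at y ∈ {10}; common: ∅.
  x = 1: f ≡ 0 at y ∈ {7}; g ≡ 0 at y ∈ {3}; common: ∅.
  x = 2: f ≡ 0 at y ∈ ∅; g ≡ 0 at y ∈ {7}; common: ∅.
  x = 3: f ≡ 0 at y ∈ ∅; g ≡ 0 at y ∈ {0}; common: ∅.
  x = 4: f ≡ 0 at y ∈ ∅; g ≡ 0 at y ∈ {4}; common: ∅.
  x = 5: f ≡ 0 at y ∈ {0}; g ≡ 0 at y ∈ {8}; common: ∅.
  x = 6: f ≡ 0 at y ∈ {0, 2}; g ≡ 0 at y ∈ {1}; common: ∅.
  x = 7: f ≡ 0 at y ∈ {5, 10}; g ≡ 0 at y ∈ {5}; common: {5}.
  x = 8: f ≡ 0 at y ∈ ∅; g ≡ 0 at y ∈ {9}; common: ∅.
  x = 9: f ≡ 0 at y ∈ ∅; g ≡ 0 at y ∈ {2}; common: ∅.
  x = 10: f ≡ 0 at y ∈ {2, 8}; g ≡ 0 at y ∈ {6}; common: ∅.
Collecting: common zeros = {(7, 5)}, so the count is 1.
Comparison with the Bézout bound: 1 ≤ 2 = deg(f)·deg(g), as expected for curves with no common component (the affine F_11-count falls short of the bound because intersections may lie at infinity, over extension fields, or carry multiplicity).


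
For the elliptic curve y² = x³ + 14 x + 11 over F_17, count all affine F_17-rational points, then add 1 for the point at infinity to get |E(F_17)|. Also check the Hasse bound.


Affine points = {(1, 3), (1, 14), (2, 8), (2, 9), (5, 6), (5, 11), (9, 4), (9, 13), (11, 0), (15, 3), (15, 14), (16, 8), (16, 9)}; affine count = 13; |E(F_17)| = 14.

Discriminant check: Δ ∝ 4a³ + 27b² = 4·14³ + 27·11² = 4·2744 + 27·121 ≡ 14 (mod 17). Nonzero ⇒ E is nonsingular.
For each x ∈ F_17, compute rhs = x³ + 14·x + 11 mod 17, then count y ∈ F_17 with y² ≡ rhs.
  x = 0: rhs = 11, matching y values: none (0 points).
  x = 1: rhs = 9, matching y values: 3, 14 (2 points).
  x = 2: rhs = 13, matching y values: 8, 9 (2 points).
  x = 3: rhs = 12, matching y values: none (0 points).
  x = 4: rhs = 12, matching y values: none (0 points).
  x = 5: rhs = 2, matching y values: 6, 11 (2 points).
  x = 6: rhs = 5, matching y values: none (0 points).
  x = 7: rhs = 10, matching y values: none (0 points).
  x = 8: rhs = 6, matching y values: none (0 points).
  x = 9: rhs = 16, matching y values: 4, 13 (2 points).
  x = 10: rhs = 12, matching y values: none (0 points).
  x = 11: rhs = 0, matching y values: 0 (1 points).
  x = 12: rhs = 3, matching y values: none (0 points).
  x = 13: rhs = 10, matching y values: none (0 points).
  x = 14: rhs = 10, matching y values: none (0 points).
  x = 15: rhs = 9, matching y values: 3, 14 (2 points).
  x = 16: rhs = 13, matching y values: 8, 9 (2 points).
Total affine count: 13.
Full point count |E(F_17)| = 13 + 1 = 14.
Hasse bound: |14 − (17+1)| = |-4| = 4 ≤ 2√17 ≈ 8.2462 ✓.


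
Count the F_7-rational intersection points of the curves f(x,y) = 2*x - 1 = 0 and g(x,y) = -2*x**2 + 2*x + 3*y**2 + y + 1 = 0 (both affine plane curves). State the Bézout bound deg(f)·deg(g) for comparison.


Common zeros: {(4, 3), (4, 6)}; count = 2; Bézout bound = 2.

deg(f) = 1, deg(g) = 2, so Bézout bound = 2.
Scan x ∈ F_7. For each x, list the y ∈ F_7 with f(x, y) ≡ 0 and those with g(x, y) ≡ 0 (mod 7); the common zeros in that column are the intersection.
  x = 0: f ≡ 0 at y ∈ ∅; g ≡ 0 at y ∈ ∅; common: ∅.
  x = 1: f ≡ 0 at y ∈ ∅; g ≡ 0 at y ∈ ∅; common: ∅.
  x = 2: f ≡ 0 at y ∈ ∅; g ≡ 0 at y ∈ {4, 5}; common: ∅.
  x = 3: f ≡ 0 at y ∈ ∅; g ≡ 0 at y ∈ {1}; common: ∅.
  x = 4: f ≡ 0 at y ∈ {0, 1, 2, 3, 4, 5, 6}; g ≡ 0 at y ∈ {3, 6}; common: {3, 6}.
  x = 5: f ≡ 0 at y ∈ ∅; g ≡ 0 at y ∈ {1}; common: ∅.
  x = 6: f ≡ 0 at y ∈ ∅; g ≡ 0 at y ∈ {4, 5}; common: ∅.
Collecting: common zeros = {(4, 3), (4, 6)}, so the count is 2.
Comparison with the Bézout bound: 2 ≤ 2 = deg(f)·deg(g), as expected for curves with no common component (the bound is attained).


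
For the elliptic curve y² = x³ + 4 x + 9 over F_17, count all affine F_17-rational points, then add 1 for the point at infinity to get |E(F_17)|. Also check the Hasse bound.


Affine points = {(0, 3), (0, 14), (2, 5), (2, 12), (4, 2), (4, 15), (5, 1), (5, 16), (8, 3), (8, 14), (9, 3), (9, 14), (12, 0), (14, 2), (14, 15), (16, 2), (16, 15)}; affine count = 17; |E(F_17)| = 18.

Discriminant check: Δ ∝ 4a³ + 27b² = 4·4³ + 27·9² = 4·64 + 27·81 ≡ 12 (mod 17). Nonzero ⇒ E is nonsingular.
For each x ∈ F_17, compute rhs = x³ + 4·x + 9 mod 17, then count y ∈ F_17 with y² ≡ rhs.
  x = 0: rhs = 9, matching y values: 3, 14 (2 points).
  x = 1: rhs = 14, matching y values: none (0 points).
  x = 2: rhs = 8, matching y values: 5, 12 (2 points).
  x = 3: rhs = 14, matching y values: none (0 points).
  x = 4: rhs = 4, matching y values: 2, 15 (2 points).
  x = 5: rhs = 1, matching y values: 1, 16 (2 points).
  x = 6: rhs = 11, matching y values: none (0 points).
  x = 7: rhs = 6, matching y values: none (0 points).
  x = 8: rhs = 9, matching y values: 3, 14 (2 points).
  x = 9: rhs = 9, matching y values: 3, 14 (2 points).
  x = 10: rhs = 12, matching y values: none (0 points).
  x = 11: rhs = 7, matching y values: none (0 points).
  x = 12: rhs = 0, matching y values: 0 (1 points).
  x = 13: rhs = 14, matching y values: none (0 points).
  x = 14: rhs = 4, matching y values: 2, 15 (2 points).
  x = 15: rhs = 10, matching y values: none (0 points).
  x = 16: rhs = 4, matching y values: 2, 15 (2 points).
Total affine count: 17.
Full point count |E(F_17)| = 17 + 1 = 18.
Hasse bound: |18 − (17+1)| = |0| = 0 ≤ 2√17 ≈ 8.2462 ✓.


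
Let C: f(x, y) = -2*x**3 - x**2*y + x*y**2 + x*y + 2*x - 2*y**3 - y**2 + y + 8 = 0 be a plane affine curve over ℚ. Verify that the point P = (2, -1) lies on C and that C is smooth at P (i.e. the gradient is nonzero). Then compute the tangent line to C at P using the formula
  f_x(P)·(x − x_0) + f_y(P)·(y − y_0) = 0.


Tangent line at P: -18*x - 9*y + 27 = 0.

Step 1: f(2, -1) = 0, so P lies on C.
Step 2: partial derivatives
  f_x(x, y) = -6*x**2 - 2*x*y + y**2 + y + 2, f_y(x, y) = -x**2 + 2*x*y + x - 6*y**2 - 2*y + 1.
  f_x(P) = -18, f_y(P) = -9 (gradient nonzero, so P is smooth).
Step 3: tangent line at P: -18·(x − 2) + -9·(y − -1) = 0.
Expanding: -18*x - 9*y + 27 = 0.


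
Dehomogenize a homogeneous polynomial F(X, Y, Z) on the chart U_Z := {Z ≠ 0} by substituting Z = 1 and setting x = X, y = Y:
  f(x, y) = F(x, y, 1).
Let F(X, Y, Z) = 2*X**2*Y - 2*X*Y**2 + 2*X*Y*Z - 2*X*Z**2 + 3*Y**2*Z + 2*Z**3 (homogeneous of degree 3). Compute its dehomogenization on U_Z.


f(x, y) = 2*x**2*y - 2*x*y**2 + 2*x*y - 2*x + 3*y**2 + 2

On U_Z we set Z = 1. Each monomial c·X^i·Y^j·Z^k in F becomes c·x^i·y^j·1^k = c·x^i·y^j.
Substituting Z = 1: F(X, Y, 1) = 2*x**2*y - 2*x*y**2 + 2*x*y - 2*x + 3*y**2 + 2.
Note: deg(f) ≤ deg(F) = 3; strict inequality happens when F is divisible by Z (lost terms).


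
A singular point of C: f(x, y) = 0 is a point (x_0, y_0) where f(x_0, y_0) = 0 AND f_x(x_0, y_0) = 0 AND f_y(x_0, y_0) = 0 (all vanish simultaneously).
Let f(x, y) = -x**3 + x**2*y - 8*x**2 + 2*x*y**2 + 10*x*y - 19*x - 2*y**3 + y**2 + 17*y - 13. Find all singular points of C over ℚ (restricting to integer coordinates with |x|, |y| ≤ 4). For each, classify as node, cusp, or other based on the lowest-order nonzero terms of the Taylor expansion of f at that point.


Singular points: {(-3, -1)}; classification: cusp.

Compute partial derivatives:
  f_x = -3*x**2 + 2*x*y - 16*x + 2*y**2 + 10*y - 19.
  f_y = x**2 + 4*x*y + 10*x - 6*y**2 + 2*y + 17.
Scan x_0 ∈ {−4, ..., 4}. For each x_0, f_y(x_0, y) is a polynomial in y; find its integer roots y ∈ {−4, ..., 4}, then test f_x and f at those candidates.
  x = -4: f_y(-4, y) = -6*y**2 - 14*y - 7; no integer root y with |y| ≤ 4.
  x = -3: f_y(-3, y) = -6*y**2 - 10*y - 4; vanishes at y ∈ {-1}. (-3, -1): f_x = 0, f = 0 — SINGULAR.
  x = -2: f_y(-2, y) = -6*y**2 - 6*y + 1; no integer root y with |y| ≤ 4.
  x = -1: f_y(-1, y) = -6*y**2 - 2*y + 8; vanishes at y ∈ {1}. (-1, 1): f_x = 4 ≠ 0.
  x = 0: f_y(0, y) = -6*y**2 + 2*y + 17; no integer root y with |y| ≤ 4.
  x = 1: f_y(1, y) = -6*y**2 + 6*y + 28; no integer root y with |y| ≤ 4.
  x = 2: f_y(2, y) = -6*y**2 + 10*y + 41; no integer root y with |y| ≤ 4.
  x = 3: f_y(3, y) = -6*y**2 + 14*y + 56; no integer root y with |y| ≤ 4.
  x = 4: f_y(4, y) = -6*y**2 + 18*y + 73; no integer root y with |y| ≤ 4.
Only singular point on the grid: (-3, -1).
Classify: substitute x = -3 + u, y = -1 + v and expand: f = -u**3 + u**2*v + 2*u*v**2 - 2*v**3 + v**2.
No constant or linear terms (consistent with a singular point). Quadratic part: v**2. Cubic part: -u**3 + u**2*v + 2*u*v**2 - 2*v**3.
The quadratic part v**2 is a perfect square, so there is a single (double) tangent line v = 0, i.e. y = -1. Restricting the cubic part to that line (v = 0) leaves -u**3 ≠ 0, so f is not divisible by v and the branch is v² ≈ u**3 to lowest order — this is a cusp.
Classification: cusp.
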